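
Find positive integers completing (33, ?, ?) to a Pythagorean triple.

We need the other leg and hypotenuse such that 33² + x² = c².
Take x = 544, c = 545: 33² + 544² = 1089 + 295936 = 297025 = 545² ✓
Triple: (33, 544, 545)

(33, 544, 545)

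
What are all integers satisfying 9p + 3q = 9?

Step 1: Compute gcd(9, 3) = 3.
Since 3 divides 9, solutions exist.

Step 2: Find a particular solution using extended Euclidean algorithm.
We get p₀ = 0, q₀ = 3.
Check: 9*0 + 3*3 = 9 = 9 ✓

Step 3: Write the general solution.
p = 0 + (3/3)t = 0 + 1t
q = 3 - (9/3)t = 3 - 3t
for any integer t.

p = 0 + 1t, q = 3 - 3t for integer t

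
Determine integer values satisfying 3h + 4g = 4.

Step 1: Check solvability.
gcd(3, 4) = 1
Since 1 divides 4, solutions exist.

Step 2: Apply extended Euclidean algorithm to find gcd.
We find integers such that 3*x0 + 4*y0 = 1

Step 3: Scale the particular solution.
Multiply by 4/1 = 4:
h = -4, g = 4

Step 4: Verify.
3*(-4) + 4*(4) = 4 = 4 ✓

h = -4, g = 4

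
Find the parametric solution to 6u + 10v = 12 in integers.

Step 1: Compute gcd(6, 10) = 2.
Since 2 divides 12, solutions exist.

Step 2: Find a particular solution using extended Euclidean algorithm.
We get u₀ = 12, v₀ = -6.
Check: 6*12 + 10*-6 = 12 = 12 ✓

Step 3: Write the general solution.
u = 12 + (10/2)t = 12 + 5t
v = -6 - (6/2)t = -6 - 3t
for any integer t.

u = 12 + 5t, v = -6 - 3t for integer t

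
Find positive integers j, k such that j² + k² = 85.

Search for j with 85 - j² a perfect square.
j = 2: 85 - 2² = 85 - 4 = 81 = 9² ✓
So j = 2, k = 9.

j = 2, k = 9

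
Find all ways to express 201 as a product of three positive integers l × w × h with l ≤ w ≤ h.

Iterate l from 1 to ⌊201^(1/3)⌋. For each l dividing 201, iterate w ≥ l with w dividing 201/l, and set h = 201/(l·w).
Triples found (2): (1×1×201), (1×3×67)

(1×1×201), (1×3×67)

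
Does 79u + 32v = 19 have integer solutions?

Step 1: Compute gcd(79, 32).
gcd(79, 32) = 1

Step 2: Check divisibility.
Does 1 divide 19? 19 = 1 x 19, so yes.

By the theorem on linear Diophantine equations, 79u + 32v = 19 has integer solutions if and only if gcd(79, 32) divides 19. Since 1 | 19, solutions exist.

Yes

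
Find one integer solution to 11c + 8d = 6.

Step 1: Check solvability.
gcd(11, 8) = 1
Since 1 divides 6, solutions exist.

Step 2: Apply extended Euclidean algorithm to find gcd.
We find integers such that 11*x0 + 8*y0 = 1

Step 3: Scale the particular solution.
Multiply by 6/1 = 6:
c = 18, d = -24

Step 4: Verify.
11*(18) + 8*(-24) = 6 = 6 ✓

c = 18, d = -24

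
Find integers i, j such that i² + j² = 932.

We need to find integers i, j > 0 such that i² + j² = 932.
Trying i = 16: j² = 932 - 16² = 932 - 256 = 676
j = 26
Check: 16² + 26² = 256 + 676 = 932 ✓

932 = 16² + 26²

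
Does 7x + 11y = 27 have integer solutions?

Step 1: Compute gcd(7, 11).
gcd(7, 11) = 1

Step 2: Check divisibility.
Does 1 divide 27? 27 = 1 x 27, so yes.

By the theorem on linear Diophantine equations, 7x + 11y = 27 has integer solutions if and only if gcd(7, 11) divides 27. Since 1 | 27, solutions exist.

Yes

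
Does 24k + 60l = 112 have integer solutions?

Step 1: Compute gcd(24, 60).
gcd(24, 60) = 12

Step 2: Check divisibility.
Does 12 divide 112? 112 = 12 x 9 + 4, so no.

By the theorem on linear Diophantine equations, 24k + 60l = 112 has integer solutions if and only if gcd(24, 60) divides 112. Since 12 does not divide 112, no solutions exist.

No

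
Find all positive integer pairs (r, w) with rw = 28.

The positive divisors of 28 are: 1, 2, 4, 7, 14, 28.
Each divisor d gives the pair (d, 28/d):
(1, 28), (2, 14), (4, 7), (7, 4), (14, 2), (28, 1)

(1, 28), (2, 14), (4, 7), (7, 4), (14, 2), (28, 1)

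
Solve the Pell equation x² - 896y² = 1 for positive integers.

We seek the smallest positive integers (x, y) with x² - 896y² = 1, i.e., x² = 896y² + 1.
Try successive y values:
y = 1: x² = 896·1² + 1 = 897, not a perfect square
y = 2: x² = 896·2² + 1 = 3585, not a perfect square
y = 3: x² = 896·3² + 1 = 8065, not a perfect square
... continuing the search (or via continued fractions) ...
y = 15: x² = 896·15² + 1 = 201601, x = 449 ✓

Verify: 449² - 896·15² = 201601 - 201600 = 1 ✓

x = 449, y = 15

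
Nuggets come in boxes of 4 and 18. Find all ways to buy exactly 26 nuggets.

We need non-negative integers (x, y) with 4x + 18y = 26.
For each x in 0..6, check if 26 - 4x is a non-negative multiple of 18.
x = 2: 18y = 18, y = 1 ✓

(2 boxes of 4, 1 boxes of 18)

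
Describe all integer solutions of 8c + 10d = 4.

Step 1: Compute gcd(8, 10) = 2.
Since 2 divides 4, solutions exist.

Step 2: Find a particular solution using extended Euclidean algorithm.
We get c₀ = -2, d₀ = 2.
Check: 8*-2 + 10*2 = 4 = 4 ✓

Step 3: Write the general solution.
c = -2 + (10/2)t = -2 + 5t
d = 2 - (8/2)t = 2 - 4t
for any integer t.

c = -2 + 5t, d = 2 - 4t for integer t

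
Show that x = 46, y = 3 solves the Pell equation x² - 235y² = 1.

Compute x² = 46² = 2116
Compute 235y² = 235·3² = 235·9 = 2115
x² - 235y² = 2116 - 2115 = 1
Since this equals 1, (46, 3) is a solution.

Yes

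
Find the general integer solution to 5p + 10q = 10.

Step 1: Compute gcd(5, 10) = 5.
Since 5 divides 10, solutions exist.

Step 2: Find a particular solution using extended Euclidean algorithm.
We get p₀ = 2, q₀ = 0.
Check: 5*2 + 10*0 = 10 = 10 ✓

Step 3: Write the general solution.
p = 2 + (10/5)t = 2 + 2t
q = 0 - (5/5)t = 0 - 1t
for any integer t.

p = 2 + 2t, q = 0 - 1t for integer t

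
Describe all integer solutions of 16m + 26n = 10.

Step 1: Compute gcd(16, 26) = 2.
Since 2 divides 10, solutions exist.

Step 2: Find a particular solution using extended Euclidean algorithm.
We get m₀ = 25, n₀ = -15.
Check: 16*25 + 26*-15 = 10 = 10 ✓

Step 3: Write the general solution.
m = 25 + (26/2)t = 25 + 13t
n = -15 - (16/2)t = -15 - 8t
for any integer t.

m = 25 + 13t, n = -15 - 8t for integer t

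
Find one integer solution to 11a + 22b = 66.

Step 1: Check solvability.
gcd(11, 22) = 11
Since 11 divides 66, solutions exist.

Step 2: Apply extended Euclidean algorithm to find gcd.
We find integers such that 11*x0 + 22*y0 = 11

Step 3: Scale the particular solution.
Multiply by 66/11 = 6:
a = 6, b = 0

Step 4: Verify.
11*(6) + 22*(0) = 66 = 66 ✓

a = 6, b = 0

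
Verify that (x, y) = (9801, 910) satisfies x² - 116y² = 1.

Compute x² = 9801² = 96059601
Compute 116y² = 116·910² = 116·828100 = 96059600
x² - 116y² = 96059601 - 96059600 = 1
Since this equals 1, (9801, 910) is a solution.

Yes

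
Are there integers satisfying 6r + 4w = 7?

Step 1: Compute gcd(6, 4).
gcd(6, 4) = 2

Step 2: Check divisibility.
Does 2 divide 7? 7 = 2 x 3 + 1, so no.

By the theorem on linear Diophantine equations, 6r + 4w = 7 has integer solutions if and only if gcd(6, 4) divides 7. Since 2 does not divide 7, no solutions exist.

No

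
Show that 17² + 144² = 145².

Compute a² + b²:
17² + 144² = 289 + 20736 = 21025
Compute c²:
145² = 21025
Since 21025 = 21025, it is a Pythagorean triple.

Yes, it is a Pythagorean triple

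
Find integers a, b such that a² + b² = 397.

We need to find integers a, b > 0 such that a² + b² = 397.
Trying a = 6: b² = 397 - 6² = 397 - 36 = 361
b = 19
Check: 6² + 19² = 36 + 361 = 397 ✓

397 = 6² + 19²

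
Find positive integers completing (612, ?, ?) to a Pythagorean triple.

We need the other leg and hypotenuse such that 612² + x² = c².
Take x = 35, c = 613: 612² + 35² = 374544 + 1225 = 375769 = 613² ✓
Triple: (35, 612, 613)

(35, 612, 613)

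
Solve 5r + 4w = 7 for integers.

Step 1: Check solvability.
gcd(5, 4) = 1
Since 1 divides 7, solutions exist.

Step 2: Apply extended Euclidean algorithm to find gcd.
We find integers such that 5*x0 + 4*y0 = 1

Step 3: Scale the particular solution.
Multiply by 7/1 = 7:
r = 7, w = -7

Step 4: Verify.
5*(7) + 4*(-7) = 7 = 7 ✓

r = 7, w = -7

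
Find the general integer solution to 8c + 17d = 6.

Step 1: Compute gcd(8, 17) = 1.
Since 1 divides 6, solutions exist.

Step 2: Find a particular solution using extended Euclidean algorithm.
We get c₀ = -12, d₀ = 6.
Check: 8*-12 + 17*6 = 6 = 6 ✓

Step 3: Write the general solution.
c = -12 + (17/1)t = -12 + 17t
d = 6 - (8/1)t = 6 - 8t
for any integer t.

c = -12 + 17t, d = 6 - 8t for integer t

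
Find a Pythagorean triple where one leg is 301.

We need the other leg and hypotenuse such that 301² + x² = c².
Take x = 900, c = 949: 301² + 900² = 90601 + 810000 = 900601 = 949² ✓
Triple: (301, 900, 949)

(301, 900, 949)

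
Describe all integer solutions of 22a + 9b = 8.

Step 1: Compute gcd(22, 9) = 1.
Since 1 divides 8, solutions exist.

Step 2: Find a particular solution using extended Euclidean algorithm.
We get a₀ = -16, b₀ = 40.
Check: 22*-16 + 9*40 = 8 = 8 ✓

Step 3: Write the general solution.
a = -16 + (9/1)t = -16 + 9t
b = 40 - (22/1)t = 40 - 22t
for any integer t.

a = -16 + 9t, b = 40 - 22t for integer t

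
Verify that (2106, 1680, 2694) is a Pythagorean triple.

Compute a² + b²:
2106² + 1680² = 4435236 + 2822400 = 7257636
Compute c²:
2694² = 7257636
Since 7257636 = 7257636, it is a Pythagorean triple.

Yes, it is a Pythagorean triple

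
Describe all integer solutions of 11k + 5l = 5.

Step 1: Compute gcd(11, 5) = 1.
Since 1 divides 5, solutions exist.

Step 2: Find a particular solution using extended Euclidean algorithm.
We get k₀ = 5, l₀ = -10.
Check: 11*5 + 5*-10 = 5 = 5 ✓

Step 3: Write the general solution.
k = 5 + (5/1)t = 5 + 5t
l = -10 - (11/1)t = -10 - 11t
for any integer t.

k = 5 + 5t, l = -10 - 11t for integer t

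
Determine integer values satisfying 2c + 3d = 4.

Step 1: Check solvability.
gcd(2, 3) = 1
Since 1 divides 4, solutions exist.

Step 2: Apply extended Euclidean algorithm to find gcd.
We find integers such that 2*x0 + 3*y0 = 1

Step 3: Scale the particular solution.
Multiply by 4/1 = 4:
c = -4, d = 4

Step 4: Verify.
2*(-4) + 3*(4) = 4 = 4 ✓

c = -4, d = 4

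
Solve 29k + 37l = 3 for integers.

Step 1: Check solvability.
gcd(29, 37) = 1
Since 1 divides 3, solutions exist.

Step 2: Apply extended Euclidean algorithm to find gcd.
We find integers such that 29*x0 + 37*y0 = 1

Step 3: Scale the particular solution.
Multiply by 3/1 = 3:
k = -42, l = 33

Step 4: Verify.
29*(-42) + 37*(33) = 3 = 3 ✓

k = -42, l = 33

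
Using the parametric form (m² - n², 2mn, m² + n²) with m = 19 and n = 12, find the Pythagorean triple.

a = m² - n² = 19² - 12² = 361 - 144 = 217
b = 2mn = 2·19·12 = 456
c = m² + n² = 361 + 144 = 505
Verify: 217² + 456² = 47089 + 207936 = 255025 = 505² ✓

(217, 456, 505)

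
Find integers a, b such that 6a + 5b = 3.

Step 1: Check solvability.
gcd(6, 5) = 1
Since 1 divides 3, solutions exist.

Step 2: Apply extended Euclidean algorithm to find gcd.
We find integers such that 6*x0 + 5*y0 = 1

Step 3: Scale the particular solution.
Multiply by 3/1 = 3:
a = 3, b = -3

Step 4: Verify.
6*(3) + 5*(-3) = 3 = 3 ✓

a = 3, b = -3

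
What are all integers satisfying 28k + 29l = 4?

Step 1: Compute gcd(28, 29) = 1.
Since 1 divides 4, solutions exist.

Step 2: Find a particular solution using extended Euclidean algorithm.
We get k₀ = -4, l₀ = 4.
Check: 28*-4 + 29*4 = 4 = 4 ✓

Step 3: Write the general solution.
k = -4 + (29/1)t = -4 + 29t
l = 4 - (28/1)t = 4 - 28t
for any integer t.

k = -4 + 29t, l = 4 - 28t for integer t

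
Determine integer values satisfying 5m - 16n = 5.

Step 1: Check solvability.
gcd(5, 16) = 1
Since 1 divides 5, solutions exist.

Step 2: Apply extended Euclidean algorithm to find gcd.
We find integers such that 5*x0 + 16*y0 = 1

Step 3: Scale the particular solution.
Multiply by 5/1 = 5:
m = -15, n = -5

Step 4: Verify.
5*(-15) - 16*(-5) = 5 = 5 ✓

m = -15, n = -5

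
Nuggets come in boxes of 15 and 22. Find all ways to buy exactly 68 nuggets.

We need non-negative integers (x, y) with 15x + 22y = 68.
For each x in 0..4, check if 68 - 15x is a non-negative multiple of 22.
No x yields an integer y ≥ 0.

No solution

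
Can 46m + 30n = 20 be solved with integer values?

Step 1: Compute gcd(46, 30).
gcd(46, 30) = 2

Step 2: Check divisibility.
Does 2 divide 20? 20 = 2 x 10, so yes.

By the theorem on linear Diophantine equations, 46m + 30n = 20 has integer solutions if and only if gcd(46, 30) divides 20. Since 2 | 20, solutions exist.

Yes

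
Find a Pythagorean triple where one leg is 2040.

We need the other leg and hypotenuse such that 2040² + x² = c².
Take x = 725, c = 2165: 2040² + 725² = 4161600 + 525625 = 4687225 = 2165² ✓
Triple: (725, 2040, 2165)

(725, 2040, 2165)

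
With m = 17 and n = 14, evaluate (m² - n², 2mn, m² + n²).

a = m² - n² = 289 - 196 = 93
b = 2mn = 2·17·14 = 476
c = m² + n² = 289 + 196 = 485
Verify: 93² + 476² = 8649 + 226576 = 235225 = 485² ✓

(93, 476, 485)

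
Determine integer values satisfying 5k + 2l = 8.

Step 1: Check solvability.
gcd(5, 2) = 1
Since 1 divides 8, solutions exist.

Step 2: Apply extended Euclidean algorithm to find gcd.
We find integers such that 5*x0 + 2*y0 = 1

Step 3: Scale the particular solution.
Multiply by 8/1 = 8:
k = 8, l = -16

Step 4: Verify.
5*(8) + 2*(-16) = 8 = 8 ✓

k = 8, l = -16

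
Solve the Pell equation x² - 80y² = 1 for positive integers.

We seek the smallest positive integers (x, y) with x² - 80y² = 1, i.e., x² = 80y² + 1.
Try successive y values:
y = 1: x² = 80·1² + 1 = 81, x = 9 ✓

Verify: 9² - 80·1² = 81 - 80 = 1 ✓

x = 9, y = 1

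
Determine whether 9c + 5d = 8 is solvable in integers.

Step 1: Compute gcd(9, 5).
gcd(9, 5) = 1

Step 2: Check divisibility.
Does 1 divide 8? 8 = 1 x 8, so yes.

By the theorem on linear Diophantine equations, 9c + 5d = 8 has integer solutions if and only if gcd(9, 5) divides 8. Since 1 | 8, solutions exist.

Yes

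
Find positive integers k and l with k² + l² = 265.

We need to find integers k, l > 0 such that k² + l² = 265.
Trying k = 3: l² = 265 - 3² = 265 - 9 = 256
l = 16
Check: 3² + 16² = 9 + 256 = 265 ✓

265 = 3² + 16²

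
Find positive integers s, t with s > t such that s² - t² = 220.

Factor: s² - t² = (s+t)(s-t) = 220.
We need two factors of 220 with the same parity.
Use s+t = 110 and s-t = 2 (product 110·2 = 220).
Adding: 2s = 112, so s = 56.
Subtracting: 2t = 108, so t = 54.
Check: 56² - 54² = 3136 - 2916 = 220 ✓

s = 56, t = 54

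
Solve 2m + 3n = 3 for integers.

Step 1: Check solvability.
gcd(2, 3) = 1
Since 1 divides 3, solutions exist.

Step 2: Apply extended Euclidean algorithm to find gcd.
We find integers such that 2*x0 + 3*y0 = 1

Step 3: Scale the particular solution.
Multiply by 3/1 = 3:
m = -3, n = 3

Step 4: Verify.
2*(-3) + 3*(3) = 3 = 3 ✓

m = -3, n = 3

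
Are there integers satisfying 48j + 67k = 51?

Step 1: Compute gcd(48, 67).
gcd(48, 67) = 1

Step 2: Check divisibility.
Does 1 divide 51? 51 = 1 x 51, so yes.

By the theorem on linear Diophantine equations, 48j + 67k = 51 has integer solutions if and only if gcd(48, 67) divides 51. Since 1 | 51, solutions exist.

Yes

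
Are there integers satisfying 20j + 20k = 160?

Step 1: Compute gcd(20, 20).
gcd(20, 20) = 20

Step 2: Check divisibility.
Does 20 divide 160? 160 = 20 x 8, so yes.

By the theorem on linear Diophantine equations, 20j + 20k = 160 has integer solutions if and only if gcd(20, 20) divides 160. Since 20 | 160, solutions exist.

Yes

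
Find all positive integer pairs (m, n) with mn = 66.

The positive divisors of 66 are: 1, 2, 3, 6, 11, 22, 33, 66.
Each divisor d gives the pair (d, 66/d):
(1, 66), (2, 33), (3, 22), (6, 11), (11, 6), (22, 3), (33, 2), (66, 1)

(1, 66), (2, 33), (3, 22), (6, 11), (11, 6), (22, 3), (33, 2), (66, 1)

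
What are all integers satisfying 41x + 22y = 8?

Step 1: Compute gcd(41, 22) = 1.
Since 1 divides 8, solutions exist.

Step 2: Find a particular solution using extended Euclidean algorithm.
We get x₀ = 56, y₀ = -104.
Check: 41*56 + 22*-104 = 8 = 8 ✓

Step 3: Write the general solution.
x = 56 + (22/1)t = 56 + 22t
y = -104 - (41/1)t = -104 - 41t
for any integer t.

x = 56 + 22t, y = -104 - 41t for integer t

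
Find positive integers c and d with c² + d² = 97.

We need to find integers c, d > 0 such that c² + d² = 97.
Trying c = 4: d² = 97 - 4² = 97 - 16 = 81
d = 9
Check: 4² + 9² = 16 + 81 = 97 ✓

97 = 4² + 9²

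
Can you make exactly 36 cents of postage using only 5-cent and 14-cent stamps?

We need non-negative x, y with 5x + 14y = 36.
gcd(5, 14) = 1 divides 36, so integer solutions exist, but checking x = 0..7 shows none with y ≥ 0.
So 36 cannot be made with non-negative stamp counts.

No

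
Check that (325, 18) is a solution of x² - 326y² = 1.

Compute x² = 325² = 105625
Compute 326y² = 326·18² = 326·324 = 105624
x² - 326y² = 105625 - 105624 = 1
Since this equals 1, (325, 18) is a solution.

Yes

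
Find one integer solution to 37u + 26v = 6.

Step 1: Check solvability.
gcd(37, 26) = 1
Since 1 divides 6, solutions exist.

Step 2: Apply extended Euclidean algorithm to find gcd.
We find integers such that 37*x0 + 26*y0 = 1

Step 3: Scale the particular solution.
Multiply by 6/1 = 6:
u = -42, v = 60

Step 4: Verify.
37*(-42) + 26*(60) = 6 = 6 ✓

u = -42, v = 60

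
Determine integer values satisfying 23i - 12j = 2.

Step 1: Check solvability.
gcd(23, 12) = 1
Since 1 divides 2, solutions exist.

Step 2: Apply extended Euclidean algorithm to find gcd.
We find integers such that 23*x0 + 12*y0 = 1

Step 3: Scale the particular solution.
Multiply by 2/1 = 2:
i = -2, j = -4

Step 4: Verify.
23*(-2) - 12*(-4) = 2 = 2 ✓

i = -2, j = -4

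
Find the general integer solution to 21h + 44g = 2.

Step 1: Compute gcd(21, 44) = 1.
Since 1 divides 2, solutions exist.

Step 2: Find a particular solution using extended Euclidean algorithm.
We get h₀ = 42, g₀ = -20.
Check: 21*42 + 44*-20 = 2 = 2 ✓

Step 3: Write the general solution.
h = 42 + (44/1)t = 42 + 44t
g = -20 - (21/1)t = -20 - 21t
for any integer t.

h = 42 + 44t, g = -20 - 21t for integer t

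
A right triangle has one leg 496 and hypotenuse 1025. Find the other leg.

a² = c² - b² = 1050625 - 246016 = 804609
a = 897

897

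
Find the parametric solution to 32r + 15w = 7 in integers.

Step 1: Compute gcd(32, 15) = 1.
Since 1 divides 7, solutions exist.

Step 2: Find a particular solution using extended Euclidean algorithm.
We get r₀ = -49, w₀ = 105.
Check: 32*-49 + 15*105 = 7 = 7 ✓

Step 3: Write the general solution.
r = -49 + (15/1)t = -49 + 15t
w = 105 - (32/1)t = 105 - 32t
for any integer t.

r = -49 + 15t, w = 105 - 32t for integer t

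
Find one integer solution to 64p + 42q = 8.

Step 1: Check solvability.
gcd(64, 42) = 2
Since 2 divides 8, solutions exist.

Step 2: Apply extended Euclidean algorithm to find gcd.
We find integers such that 64*x0 + 42*y0 = 2

Step 3: Scale the particular solution.
Multiply by 8/2 = 4:
p = 8, q = -12

Step 4: Verify.
64*(8) + 42*(-12) = 8 = 8 ✓

p = 8, q = -12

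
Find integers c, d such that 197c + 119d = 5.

Step 1: Check solvability.
gcd(197, 119) = 1
Since 1 divides 5, solutions exist.

Step 2: Apply extended Euclidean algorithm to find gcd.
We find integers such that 197*x0 + 119*y0 = 1

Step 3: Scale the particular solution.
Multiply by 5/1 = 5:
c = 145, d = -240

Step 4: Verify.
197*(145) + 119*(-240) = 5 = 5 ✓

c = 145, d = -240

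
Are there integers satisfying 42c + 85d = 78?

Step 1: Compute gcd(42, 85).
gcd(42, 85) = 1

Step 2: Check divisibility.
Does 1 divide 78? 78 = 1 x 78, so yes.

By the theorem on linear Diophantine equations, 42c + 85d = 78 has integer solutions if and only if gcd(42, 85) divides 78. Since 1 | 78, solutions exist.

Yes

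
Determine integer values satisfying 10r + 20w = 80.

Step 1: Check solvability.
gcd(10, 20) = 10
Since 10 divides 80, solutions exist.

Step 2: Apply extended Euclidean algorithm to find gcd.
We find integers such that 10*x0 + 20*y0 = 10

Step 3: Scale the particular solution.
Multiply by 80/10 = 8:
r = 8, w = 0

Step 4: Verify.
10*(8) + 20*(0) = 80 = 80 ✓

r = 8, w = 0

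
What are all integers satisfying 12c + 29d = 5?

Step 1: Compute gcd(12, 29) = 1.
Since 1 divides 5, solutions exist.

Step 2: Find a particular solution using extended Euclidean algorithm.
We get c₀ = -60, d₀ = 25.
Check: 12*-60 + 29*25 = 5 = 5 ✓

Step 3: Write the general solution.
c = -60 + (29/1)t = -60 + 29t
d = 25 - (12/1)t = 25 - 12t
for any integer t.

c = -60 + 29t, d = 25 - 12t for integer t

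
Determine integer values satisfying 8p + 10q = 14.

Step 1: Check solvability.
gcd(8, 10) = 2
Since 2 divides 14, solutions exist.

Step 2: Apply extended Euclidean algorithm to find gcd.
We find integers such that 8*x0 + 10*y0 = 2

Step 3: Scale the particular solution.
Multiply by 14/2 = 7:
p = -7, q = 7

Step 4: Verify.
8*(-7) + 10*(7) = 14 = 14 ✓

p = -7, q = 7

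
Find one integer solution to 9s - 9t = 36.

Step 1: Check solvability.
gcd(9, 9) = 9
Since 9 divides 36, solutions exist.

Step 2: Apply extended Euclidean algorithm to find gcd.
We find integers such that 9*x0 + 9*y0 = 9

Step 3: Scale the particular solution.
Multiply by 36/9 = 4:
s = 0, t = -4

Step 4: Verify.
9*(0) - 9*(-4) = 36 = 36 ✓

s = 0, t = -4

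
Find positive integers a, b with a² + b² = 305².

We need a² + b² = 305² = 93025.
Trying: 273² + 136² = 74529 + 18496 = 93025 ✓

(273, 136, 305)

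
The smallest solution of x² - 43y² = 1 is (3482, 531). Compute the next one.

Solutions to x² - Dy² = 1 are generated by powers of (x₀ + y₀√D).
The next solution satisfies x₁ + y₁√43 = (x₀ + y₀√43)², giving:
x₁ = x₀² + 43y₀² = 3482² + 43·531² = 12124324 + 12124323 = 24248647
y₁ = 2x₀y₀ = 2·3482·531 = 3697884

Verify: 24248647² - 43·3697884² = 587996881330609 - 587996881330608 = 1 ✓

x = 24248647, y = 3697884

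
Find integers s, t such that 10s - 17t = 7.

Step 1: Check solvability.
gcd(10, 17) = 1
Since 1 divides 7, solutions exist.

Step 2: Apply extended Euclidean algorithm to find gcd.
We find integers such that 10*x0 + 17*y0 = 1

Step 3: Scale the particular solution.
Multiply by 7/1 = 7:
s = -35, t = -21

Step 4: Verify.
10*(-35) - 17*(-21) = 7 = 7 ✓

s = -35, t = -21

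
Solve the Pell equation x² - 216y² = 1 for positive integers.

We seek the smallest positive integers (x, y) with x² - 216y² = 1, i.e., x² = 216y² + 1.
Try successive y values:
y = 1: x² = 216·1² + 1 = 217, not a perfect square
y = 2: x² = 216·2² + 1 = 865, not a perfect square
y = 3: x² = 216·3² + 1 = 1945, not a perfect square
... continuing the search (or via continued fractions) ...
y = 33: x² = 216·33² + 1 = 235225, x = 485 ✓

Verify: 485² - 216·33² = 235225 - 235224 = 1 ✓

x = 485, y = 33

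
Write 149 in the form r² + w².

We need to find integers r, w > 0 such that r² + w² = 149.
Trying r = 7: w² = 149 - 7² = 149 - 49 = 100
w = 10
Check: 7² + 10² = 49 + 100 = 149 ✓

149 = 7² + 10²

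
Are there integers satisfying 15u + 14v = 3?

Step 1: Compute gcd(15, 14).
gcd(15, 14) = 1

Step 2: Check divisibility.
Does 1 divide 3? 3 = 1 x 3, so yes.

By the theorem on linear Diophantine equations, 15u + 14v = 3 has integer solutions if and only if gcd(15, 14) divides 3. Since 1 | 3, solutions exist.

Yes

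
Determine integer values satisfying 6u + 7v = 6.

Step 1: Check solvability.
gcd(6, 7) = 1
Since 1 divides 6, solutions exist.

Step 2: Apply extended Euclidean algorithm to find gcd.
We find integers such that 6*x0 + 7*y0 = 1

Step 3: Scale the particular solution.
Multiply by 6/1 = 6:
u = -6, v = 6

Step 4: Verify.
6*(-6) + 7*(6) = 6 = 6 ✓

u = -6, v = 6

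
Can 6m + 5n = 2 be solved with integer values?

Step 1: Compute gcd(6, 5).
gcd(6, 5) = 1

Step 2: Check divisibility.
Does 1 divide 2? 2 = 1 x 2, so yes.

By the theorem on linear Diophantine equations, 6m + 5n = 2 has integer solutions if and only if gcd(6, 5) divides 2. Since 1 | 2, solutions exist.

Yes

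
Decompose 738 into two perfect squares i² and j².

We need to find integers i, j > 0 such that i² + j² = 738.
Trying i = 3: j² = 738 - 3² = 738 - 9 = 729
j = 27
Check: 3² + 27² = 9 + 729 = 738 ✓

738 = 3² + 27²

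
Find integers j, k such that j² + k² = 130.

We need to find integers j, k > 0 such that j² + k² = 130.
Trying j = 3: k² = 130 - 3² = 130 - 9 = 121
k = 11
Check: 3² + 11² = 9 + 121 = 130 ✓

130 = 3² + 11²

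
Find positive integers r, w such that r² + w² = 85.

Search for r with 85 - r² a perfect square.
r = 2: 85 - 2² = 85 - 4 = 81 = 9² ✓
So r = 2, w = 9.

r = 2, w = 9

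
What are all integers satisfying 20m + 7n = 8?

Step 1: Compute gcd(20, 7) = 1.
Since 1 divides 8, solutions exist.

Step 2: Find a particular solution using extended Euclidean algorithm.
We get m₀ = -8, n₀ = 24.
Check: 20*-8 + 7*24 = 8 = 8 ✓

Step 3: Write the general solution.
m = -8 + (7/1)t = -8 + 7t
n = 24 - (20/1)t = 24 - 20t
for any integer t.

m = -8 + 7t, n = 24 - 20t for integer t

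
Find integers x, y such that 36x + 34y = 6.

Step 1: Check solvability.
gcd(36, 34) = 2
Since 2 divides 6, solutions exist.

Step 2: Apply extended Euclidean algorithm to find gcd.
We find integers such that 36*x0 + 34*y0 = 2

Step 3: Scale the particular solution.
Multiply by 6/2 = 3:
x = 3, y = -3

Step 4: Verify.
36*(3) + 34*(-3) = 6 = 6 ✓

x = 3, y = -3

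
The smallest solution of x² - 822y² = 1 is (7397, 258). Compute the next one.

Solutions to x² - Dy² = 1 are generated by powers of (x₀ + y₀√D).
The next solution satisfies x₁ + y₁√822 = (x₀ + y₀√822)², giving:
x₁ = x₀² + 822y₀² = 7397² + 822·258² = 54715609 + 54715608 = 109431217
y₁ = 2x₀y₀ = 2·7397·258 = 3816852

Verify: 109431217² - 822·3816852² = 11975191254101089 - 11975191254101088 = 1 ✓

x = 109431217, y = 3816852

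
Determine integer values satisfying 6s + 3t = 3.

Step 1: Check solvability.
gcd(6, 3) = 3
Since 3 divides 3, solutions exist.

Step 2: Apply extended Euclidean algorithm to find gcd.
We find integers such that 6*x0 + 3*y0 = 3

Step 3: Scale the particular solution.
Multiply by 3/3 = 1:
s = 0, t = 1

Step 4: Verify.
6*(0) + 3*(1) = 3 = 3 ✓

s = 0, t = 1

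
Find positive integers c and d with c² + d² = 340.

We need to find integers c, d > 0 such that c² + d² = 340.
Trying c = 4: d² = 340 - 4² = 340 - 16 = 324
d = 18
Check: 4² + 18² = 16 + 324 = 340 ✓

340 = 4² + 18²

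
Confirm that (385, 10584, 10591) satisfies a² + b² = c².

Compute a² + b² = 385² + 10584² = 148225 + 112021056 = 112169281
Compute c² = 10591² = 112169281
Since 112169281 = 112169281, confirmed.

Yes, it is a Pythagorean triple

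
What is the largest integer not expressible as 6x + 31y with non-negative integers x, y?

For two coprime denominations a and b, the Frobenius number (largest value not representable as a non-negative combination) is ab - a - b.
Here gcd(6, 31) = 1, so they are coprime.
F(6, 31) = 6·31 - 6 - 31 = 186 - 37 = 149

149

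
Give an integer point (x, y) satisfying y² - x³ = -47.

Try small integer x values and check whether x³ - 47 is a perfect square.
x = 12: x³ - 47 = 12³ - 47 = 1728 - 47 = 1681
Is 1681 a perfect square? 41² = 1681 ✓
So (x, y) = (12, -41) is a solution.

x = 12, y = -41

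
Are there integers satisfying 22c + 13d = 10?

Step 1: Compute gcd(22, 13).
gcd(22, 13) = 1

Step 2: Check divisibility.
Does 1 divide 10? 10 = 1 x 10, so yes.

By the theorem on linear Diophantine equations, 22c + 13d = 10 has integer solutions if and only if gcd(22, 13) divides 10. Since 1 | 10, solutions exist.

Yes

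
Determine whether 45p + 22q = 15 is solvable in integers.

Step 1: Compute gcd(45, 22).
gcd(45, 22) = 1

Step 2: Check divisibility.
Does 1 divide 15? 15 = 1 x 15, so yes.

By the theorem on linear Diophantine equations, 45p + 22q = 15 has integer solutions if and only if gcd(45, 22) divides 15. Since 1 | 15, solutions exist.

Yes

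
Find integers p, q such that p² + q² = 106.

We need to find integers p, q > 0 such that p² + q² = 106.
Trying p = 5: q² = 106 - 5² = 106 - 25 = 81
q = 9
Check: 5² + 9² = 25 + 81 = 106 ✓

106 = 5² + 9²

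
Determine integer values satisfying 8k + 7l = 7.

Step 1: Check solvability.
gcd(8, 7) = 1
Since 1 divides 7, solutions exist.

Step 2: Apply extended Euclidean algorithm to find gcd.
We find integers such that 8*x0 + 7*y0 = 1

Step 3: Scale the particular solution.
Multiply by 7/1 = 7:
k = 7, l = -7

Step 4: Verify.
8*(7) + 7*(-7) = 7 = 7 ✓

k = 7, l = -7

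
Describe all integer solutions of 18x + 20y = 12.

Step 1: Compute gcd(18, 20) = 2.
Since 2 divides 12, solutions exist.

Step 2: Find a particular solution using extended Euclidean algorithm.
We get x₀ = -6, y₀ = 6.
Check: 18*-6 + 20*6 = 12 = 12 ✓

Step 3: Write the general solution.
x = -6 + (20/2)t = -6 + 10t
y = 6 - (18/2)t = 6 - 9t
for any integer t.

x = -6 + 10t, y = 6 - 9t for integer t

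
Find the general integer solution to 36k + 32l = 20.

Step 1: Compute gcd(36, 32) = 4.
Since 4 divides 20, solutions exist.

Step 2: Find a particular solution using extended Euclidean algorithm.
We get k₀ = 5, l₀ = -5.
Check: 36*5 + 32*-5 = 20 = 20 ✓

Step 3: Write the general solution.
k = 5 + (32/4)t = 5 + 8t
l = -5 - (36/4)t = -5 - 9t
for any integer t.

k = 5 + 8t, l = -5 - 9t for integer t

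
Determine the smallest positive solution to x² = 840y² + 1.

We seek the smallest positive integers (x, y) with x² - 840y² = 1, i.e., x² = 840y² + 1.
Try successive y values:
y = 1: x² = 840·1² + 1 = 841, x = 29 ✓

Verify: 29² - 840·1² = 841 - 840 = 1 ✓

x = 29, y = 1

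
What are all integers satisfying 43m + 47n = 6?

Step 1: Compute gcd(43, 47) = 1.
Since 1 divides 6, solutions exist.

Step 2: Find a particular solution using extended Euclidean algorithm.
We get m₀ = -72, n₀ = 66.
Check: 43*-72 + 47*66 = 6 = 6 ✓

Step 3: Write the general solution.
m = -72 + (47/1)t = -72 + 47t
n = 66 - (43/1)t = 66 - 43t
for any integer t.

m = -72 + 47t, n = 66 - 43t for integer t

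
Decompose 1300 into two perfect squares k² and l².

We need to find integers k, l > 0 such that k² + l² = 1300.
Trying k = 2: l² = 1300 - 2² = 1300 - 4 = 1296
l = 36
Check: 2² + 36² = 4 + 1296 = 1300 ✓

1300 = 2² + 36²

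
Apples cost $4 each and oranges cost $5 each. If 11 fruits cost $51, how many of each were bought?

Let a = apples, o = oranges.
a + o = 11
4a + 5o = 51
Substitute o = 11 - a:
4a + 5(11 - a) = 51
(4 - 5)a = 51 - 55
-1a = -4
a = 4, o = 11 - 4 = 7

Apples: 4, Oranges: 7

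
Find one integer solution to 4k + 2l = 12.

Step 1: Check solvability.
gcd(4, 2) = 2
Since 2 divides 12, solutions exist.

Step 2: Apply extended Euclidean algorithm to find gcd.
We find integers such that 4*x0 + 2*y0 = 2

Step 3: Scale the particular solution.
Multiply by 12/2 = 6:
k = 0, l = 6

Step 4: Verify.
4*(0) + 2*(6) = 12 = 12 ✓

k = 0, l = 6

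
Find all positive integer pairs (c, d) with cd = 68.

The positive divisors of 68 are: 1, 2, 4, 17, 34, 68.
Each divisor d gives the pair (d, 68/d):
(1, 68), (2, 34), (4, 17), (17, 4), (34, 2), (68, 1)

(1, 68), (2, 34), (4, 17), (17, 4), (34, 2), (68, 1)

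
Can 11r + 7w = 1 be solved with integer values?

Step 1: Compute gcd(11, 7).
gcd(11, 7) = 1

Step 2: Check divisibility.
Does 1 divide 1? 1 = 1 x 1, so yes.

By the theorem on linear Diophantine equations, 11r + 7w = 1 has integer solutions if and only if gcd(11, 7) divides 1. Since 1 | 1, solutions exist.

Yes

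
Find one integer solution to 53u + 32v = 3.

Step 1: Check solvability.
gcd(53, 32) = 1
Since 1 divides 3, solutions exist.

Step 2: Apply extended Euclidean algorithm to find gcd.
We find integers such that 53*x0 + 32*y0 = 1

Step 3: Scale the particular solution.
Multiply by 3/1 = 3:
u = -9, v = 15

Step 4: Verify.
53*(-9) + 32*(15) = 3 = 3 ✓

u = -9, v = 15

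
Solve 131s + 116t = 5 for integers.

Step 1: Check solvability.
gcd(131, 116) = 1
Since 1 divides 5, solutions exist.

Step 2: Apply extended Euclidean algorithm to find gcd.
We find integers such that 131*x0 + 116*y0 = 1

Step 3: Scale the particular solution.
Multiply by 5/1 = 5:
s = 155, t = -175

Step 4: Verify.
131*(155) + 116*(-175) = 5 = 5 ✓

s = 155, t = -175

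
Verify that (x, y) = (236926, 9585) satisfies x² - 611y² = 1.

Compute x² = 236926² = 56133929476
Compute 611y² = 611·9585² = 611·91872225 = 56133929475
x² - 611y² = 56133929476 - 56133929475 = 1
Since this equals 1, (236926, 9585) is a solution.

Yes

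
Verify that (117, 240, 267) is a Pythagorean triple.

Compute a² + b² = 117² + 240² = 13689 + 57600 = 71289
Compute c² = 267² = 71289
Since 71289 = 71289, confirmed.

Yes, it is a Pythagorean triple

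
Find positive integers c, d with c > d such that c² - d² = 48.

Factor: c² - d² = (c+d)(c-d) = 48.
We need two factors of 48 with the same parity.
Use c+d = 24 and c-d = 2 (product 24·2 = 48).
Adding: 2c = 26, so c = 13.
Subtracting: 2d = 22, so d = 11.
Check: 13² - 11² = 169 - 121 = 48 ✓

c = 13, d = 11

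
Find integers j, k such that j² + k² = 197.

We need to find integers j, k > 0 such that j² + k² = 197.
Trying j = 1: k² = 197 - 1² = 197 - 1 = 196
k = 14
Check: 1² + 14² = 1 + 196 = 197 ✓

197 = 1² + 14²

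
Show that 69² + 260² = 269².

Compute a² + b² = 69² + 260² = 4761 + 67600 = 72361
Compute c² = 269² = 72361
Since 72361 = 72361, confirmed.

Yes, it is a Pythagorean triple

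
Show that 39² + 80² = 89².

Compute a² + b² = 39² + 80² = 1521 + 6400 = 7921
Compute c² = 89² = 7921
Since 7921 = 7921, confirmed.

Yes, it is a Pythagorean triple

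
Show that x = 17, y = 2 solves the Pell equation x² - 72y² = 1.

Compute x² = 17² = 289
Compute 72y² = 72·2² = 72·4 = 288
x² - 72y² = 289 - 288 = 1
Since this equals 1, (17, 2) is a solution.

Yes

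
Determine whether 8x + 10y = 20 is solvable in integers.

Step 1: Compute gcd(8, 10).
gcd(8, 10) = 2

Step 2: Check divisibility.
Does 2 divide 20? 20 = 2 x 10, so yes.

By the theorem on linear Diophantine equations, 8x + 10y = 20 has integer solutions if and only if gcd(8, 10) divides 20. Since 2 | 20, solutions exist.

Yes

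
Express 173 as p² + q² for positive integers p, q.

We need to find integers p, q > 0 such that p² + q² = 173.
Trying p = 2: q² = 173 - 2² = 173 - 4 = 169
q = 13
Check: 2² + 13² = 4 + 169 = 173 ✓

173 = 2² + 13²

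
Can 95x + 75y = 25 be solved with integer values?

Step 1: Compute gcd(95, 75).
gcd(95, 75) = 5

Step 2: Check divisibility.
Does 5 divide 25? 25 = 5 x 5, so yes.

By the theorem on linear Diophantine equations, 95x + 75y = 25 has integer solutions if and only if gcd(95, 75) divides 25. Since 5 | 25, solutions exist.

Yes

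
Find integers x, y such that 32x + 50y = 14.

Step 1: Check solvability.
gcd(32, 50) = 2
Since 2 divides 14, solutions exist.

Step 2: Apply extended Euclidean algorithm to find gcd.
We find integers such that 32*x0 + 50*y0 = 2

Step 3: Scale the particular solution.
Multiply by 14/2 = 7:
x = 77, y = -49

Step 4: Verify.
32*(77) + 50*(-49) = 14 = 14 ✓

x = 77, y = -49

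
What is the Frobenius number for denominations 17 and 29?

For two coprime denominations a and b, the Frobenius number (largest value not representable as a non-negative combination) is ab - a - b.
Here gcd(17, 29) = 1, so they are coprime.
F(17, 29) = 17·29 - 17 - 29 = 493 - 46 = 447

447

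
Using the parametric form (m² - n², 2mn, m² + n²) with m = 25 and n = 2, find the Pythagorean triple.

a = m² - n² = 625 - 4 = 621
b = 2mn = 2·25·2 = 100
c = m² + n² = 625 + 4 = 629
Verify: 621² + 100² = 385641 + 10000 = 395641 = 629² ✓

(621, 100, 629)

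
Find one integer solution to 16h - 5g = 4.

Step 1: Check solvability.
gcd(16, 5) = 1
Since 1 divides 4, solutions exist.

Step 2: Apply extended Euclidean algorithm to find gcd.
We find integers such that 16*x0 + 5*y0 = 1

Step 3: Scale the particular solution.
Multiply by 4/1 = 4:
h = 4, g = 12

Step 4: Verify.
16*(4) - 5*(12) = 4 = 4 ✓

h = 4, g = 12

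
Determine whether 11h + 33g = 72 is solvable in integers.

Step 1: Compute gcd(11, 33).
gcd(11, 33) = 11

Step 2: Check divisibility.
Does 11 divide 72? 72 = 11 x 6 + 6, so no.

By the theorem on linear Diophantine equations, 11h + 33g = 72 has integer solutions if and only if gcd(11, 33) divides 72. Since 11 does not divide 72, no solutions exist.

No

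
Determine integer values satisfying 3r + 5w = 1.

Step 1: Check solvability.
gcd(3, 5) = 1
Since 1 divides 1, solutions exist.

Step 2: Apply extended Euclidean algorithm to find gcd.
We find integers such that 3*x0 + 5*y0 = 1

Step 3: Scale the particular solution.
Multiply by 1/1 = 1:
r = 2, w = -1

Step 4: Verify.
3*(2) + 5*(-1) = 1 = 1 ✓

r = 2, w = -1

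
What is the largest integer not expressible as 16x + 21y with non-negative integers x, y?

For two coprime denominations a and b, the Frobenius number (largest value not representable as a non-negative combination) is ab - a - b.
Here gcd(16, 21) = 1, so they are coprime.
F(16, 21) = 16·21 - 16 - 21 = 336 - 37 = 299

299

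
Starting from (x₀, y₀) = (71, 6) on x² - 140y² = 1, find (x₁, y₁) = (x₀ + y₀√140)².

Solutions to x² - Dy² = 1 are generated by powers of (x₀ + y₀√D).
The next solution satisfies x₁ + y₁√140 = (x₀ + y₀√140)², giving:
x₁ = x₀² + 140y₀² = 71² + 140·6² = 5041 + 5040 = 10081
y₁ = 2x₀y₀ = 2·71·6 = 852

Verify: 10081² - 140·852² = 101626561 - 101626560 = 1 ✓

x = 10081, y = 852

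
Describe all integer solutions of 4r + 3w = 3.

Step 1: Compute gcd(4, 3) = 1.
Since 1 divides 3, solutions exist.

Step 2: Find a particular solution using extended Euclidean algorithm.
We get r₀ = 3, w₀ = -3.
Check: 4*3 + 3*-3 = 3 = 3 ✓

Step 3: Write the general solution.
r = 3 + (3/1)t = 3 + 3t
w = -3 - (4/1)t = -3 - 4t
for any integer t.

r = 3 + 3t, w = -3 - 4t for integer t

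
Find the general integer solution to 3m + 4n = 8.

Step 1: Compute gcd(3, 4) = 1.
Since 1 divides 8, solutions exist.

Step 2: Find a particular solution using extended Euclidean algorithm.
We get m₀ = -8, n₀ = 8.
Check: 3*-8 + 4*8 = 8 = 8 ✓

Step 3: Write the general solution.
m = -8 + (4/1)t = -8 + 4t
n = 8 - (3/1)t = 8 - 3t
for any integer t.

m = -8 + 4t, n = 8 - 3t for integer t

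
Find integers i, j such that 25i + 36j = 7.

Step 1: Check solvability.
gcd(25, 36) = 1
Since 1 divides 7, solutions exist.

Step 2: Apply extended Euclidean algorithm to find gcd.
We find integers such that 25*x0 + 36*y0 = 1

Step 3: Scale the particular solution.
Multiply by 7/1 = 7:
i = 91, j = -63

Step 4: Verify.
25*(91) + 36*(-63) = 7 = 7 ✓

i = 91, j = -63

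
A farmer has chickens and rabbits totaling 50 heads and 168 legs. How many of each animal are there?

Let c = chickens, r = rabbits.
Heads: c + r = 50
Legs: 2c + 4r = 168
From the first equation, c = 50 - r. Substitute:
2(50 - r) + 4r = 168
100 + 2r = 168
r = (168 - 100)/2 = 34
c = 50 - 34 = 16

Chickens: 16, Rabbits: 34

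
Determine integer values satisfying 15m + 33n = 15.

Step 1: Check solvability.
gcd(15, 33) = 3
Since 3 divides 15, solutions exist.

Step 2: Apply extended Euclidean algorithm to find gcd.
We find integers such that 15*x0 + 33*y0 = 3

Step 3: Scale the particular solution.
Multiply by 15/3 = 5:
m = -10, n = 5

Step 4: Verify.
15*(-10) + 33*(5) = 15 = 15 ✓

m = -10, n = 5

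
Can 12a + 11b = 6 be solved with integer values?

Step 1: Compute gcd(12, 11).
gcd(12, 11) = 1

Step 2: Check divisibility.
Does 1 divide 6? 6 = 1 x 6, so yes.

By the theorem on linear Diophantine equations, 12a + 11b = 6 has integer solutions if and only if gcd(12, 11) divides 6. Since 1 | 6, solutions exist.

Yes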